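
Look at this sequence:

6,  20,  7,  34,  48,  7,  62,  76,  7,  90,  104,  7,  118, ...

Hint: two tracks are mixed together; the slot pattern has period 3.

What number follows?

132

The slot pattern repeats as AAB (period 3), so there are 2 interleaved tracks.
Subsequence A: 6, 20, 34, 48, 62, 76, 90, 104, 118 — arithmetic, step +14.
Subsequence B: 7, 7, 7, 7 — the constant sequence 7.
Position 14 → subsequence A, term 10 = 132.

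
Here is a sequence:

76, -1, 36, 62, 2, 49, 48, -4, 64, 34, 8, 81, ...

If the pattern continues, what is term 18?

Split by position mod 3 into 3 tracks.
Subsequence A: 76, 62, 48, 34 — linear: a_n = 90 − 14·n.
Subsequence B: -1, 2, -4, 8 — multiplying by -2 each time.
Subsequence C: 36, 49, 64, 81 — the squares 6², 7², 8², ….
Term 18 comes from subsequence C (its 6th entry): 121.

121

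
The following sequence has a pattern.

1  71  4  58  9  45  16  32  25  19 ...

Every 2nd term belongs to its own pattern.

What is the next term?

Odd-indexed and even-indexed terms follow separate rules.
Stream A: 1, 4, 9, 16, 25 (the squares 1², 2², 3², …).
Stream B: 71, 58, 45, 32, 19 (arithmetic, step −13).
Position 11 falls in stream A as its term 6, giving 36.

36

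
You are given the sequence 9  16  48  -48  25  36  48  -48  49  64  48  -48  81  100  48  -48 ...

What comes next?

121

Positions follow the repeating pattern AABB; grouping by letter gives 2 tracks.
Subsequence A: 9, 16, 25, 36, 49, 64, 81, 100 — perfect squares starting at 3².
Subsequence B: 48, -48, 48, -48, 48, -48, 48, -48 — oscillating between 48 and -48.
Term 17 comes from subsequence A (its 9th entry): 121.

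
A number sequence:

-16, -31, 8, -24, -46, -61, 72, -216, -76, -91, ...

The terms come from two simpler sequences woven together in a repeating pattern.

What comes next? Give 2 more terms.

648, -1944

The slot pattern repeats as AABB (period 4), so there are 2 interleaved tracks.
Track A: -16, -31, -46, -61, -76, -91. Subtracting 15 each time.
Track B: 8, -24, 72, -216. A geometric progression (common ratio -3).
Position 11 falls in track B as its term 5, giving 648.
Term 12 comes from track B (its 6th entry): -1944.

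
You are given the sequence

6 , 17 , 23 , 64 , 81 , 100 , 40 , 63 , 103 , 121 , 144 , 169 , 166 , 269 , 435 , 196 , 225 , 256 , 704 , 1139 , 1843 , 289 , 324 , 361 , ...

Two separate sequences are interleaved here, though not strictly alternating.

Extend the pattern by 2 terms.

Positions follow the repeating pattern AAABBB; grouping by letter gives 2 tracks.
Track A: 6, 17, 23, 40, 63, 103, 166, 269, 435, 704, 1139, 1843 — a Fibonacci-like recurrence a_n = a_{n-1} + a_{n-2}.
Track B: 64, 81, 100, 121, 144, 169, 196, 225, 256, 289, 324, 361 — consecutive squares n² from n = 8.
Position 25 falls in track A as its term 13, giving 2982.
Position 26 falls in track A as its term 14, giving 4825.

2982, 4825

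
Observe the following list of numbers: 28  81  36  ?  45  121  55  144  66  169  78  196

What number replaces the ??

100

The terms cycle through 2 interleaved subsequences.
Track A: 28, 36, 45, 55, 66, 78 — the triangular numbers T_7, T_8, ….
Track B: 81, ?, 121, 144, 169, 196 — the squares 9², 10², 11², ….
So the missing entry in track B is 100.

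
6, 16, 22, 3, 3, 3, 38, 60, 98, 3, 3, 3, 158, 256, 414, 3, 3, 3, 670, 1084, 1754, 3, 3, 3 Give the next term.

2838

The slot pattern repeats as AAABBB (period 6), so there are 2 interleaved tracks.
Track A = 6, 16, 22, 38, 60, 98, 158, 256, 414, 670, 1084, 1754: each term equals the sum of the previous two.
Track B = 3, 3, 3, 3, 3, 3, 3, 3, 3, 3, 3, 3: constant 3.
Position 25 → track A, term 13 = 2838.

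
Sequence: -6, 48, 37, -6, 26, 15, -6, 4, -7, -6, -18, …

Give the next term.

Positions follow the repeating pattern ABB; grouping by letter gives 2 tracks.
Track A = -6, -6, -6, -6: the constant sequence -6.
Track B = 48, 37, 26, 15, 4, -7, -18: arithmetic, step −11.
The 12th slot belongs to track B; its 8th term is -29.

-29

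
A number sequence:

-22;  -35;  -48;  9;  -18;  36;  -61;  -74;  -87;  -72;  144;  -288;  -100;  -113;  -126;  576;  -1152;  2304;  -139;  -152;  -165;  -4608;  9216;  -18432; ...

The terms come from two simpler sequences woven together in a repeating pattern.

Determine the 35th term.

The slot pattern repeats as AAABBB (period 6), so there are 2 interleaved tracks.
Track A: -22, -35, -48, -61, -74, -87, -100, -113, -126, -139, -152, -165 (arithmetic with common difference −13).
Track B: 9, -18, 36, -72, 144, -288, 576, -1152, 2304, -4608, 9216, -18432 (a geometric progression (common ratio -2)).
Position 35 → track B, term 17 = 589824.

589824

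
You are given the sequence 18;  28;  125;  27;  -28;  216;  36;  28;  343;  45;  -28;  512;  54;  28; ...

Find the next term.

729

Split by position mod 3 into 3 tracks.
Track A is 18, 27, 36, 45, 54, which is linear: a_n = 9 + 9·n.
Track B is 28, -28, 28, -28, 28, which is alternating ±28.
Track C is 125, 216, 343, 512, which is the cubes 5³, 6³, 7³, ….
Position 15 → track C, term 5 = 729.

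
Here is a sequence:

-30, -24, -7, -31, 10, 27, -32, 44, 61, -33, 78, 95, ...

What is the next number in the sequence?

-34

Reading positions in blocks of 3 reveals the pattern ABB — 2 tracks woven together.
Stream A = -30, -31, -32, -33: arithmetic, step −1.
Stream B = -24, -7, 10, 27, 44, 61, 78, 95: adding 17 each time.
Term 13 comes from stream A (its 5th entry): -34.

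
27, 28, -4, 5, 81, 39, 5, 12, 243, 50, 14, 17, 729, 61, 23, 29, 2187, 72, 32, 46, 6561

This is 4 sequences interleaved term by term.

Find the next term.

83

The terms cycle through 4 interleaved subsequences.
Track A: 27, 81, 243, 729, 2187, 6561 (powers 3^3, 3^4, 3^5, …).
Track B: 28, 39, 50, 61, 72 (adding 11 each time).
Track C: -4, 5, 14, 23, 32 (arithmetic with common difference +9).
Track D: 5, 12, 17, 29, 46 (each term equals the sum of the previous two).
Term 22 comes from track B (its 6th entry): 83.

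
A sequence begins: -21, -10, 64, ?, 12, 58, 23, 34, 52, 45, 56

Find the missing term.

The slot pattern repeats as AAB (period 3), so there are 2 interleaved tracks.
Stream A: -21, -10, ?, 12, 23, 34, 45, 56 (linear: a_n = -32 + 11·n).
Stream B: 64, 58, 52 (arithmetic, step −6).
The gap is stream A's term 3; the rule gives 1.

1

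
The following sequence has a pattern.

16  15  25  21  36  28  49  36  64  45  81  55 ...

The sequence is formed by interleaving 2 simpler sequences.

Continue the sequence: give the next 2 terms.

100, 66

Taking every 2nd term gives 2 separate tracks.
Stream A is 16, 25, 36, 49, 64, 81, which is the squares 4², 5², 6², ….
Stream B is 15, 21, 28, 36, 45, 55, which is triangular numbers n(n+1)/2 for n = 5, 6, ….
Position 13 falls in stream A as its term 7, giving 100.
Position 14 → stream B, term 7 = 66.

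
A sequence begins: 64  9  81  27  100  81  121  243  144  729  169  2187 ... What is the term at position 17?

256

Odd-indexed and even-indexed terms follow separate rules.
Subsequence A: 64, 81, 100, 121, 144, 169. Consecutive squares n² from n = 8.
Subsequence B: 9, 27, 81, 243, 729, 2187. Powers of 3.
Position 17 falls in subsequence A as its term 9, giving 256.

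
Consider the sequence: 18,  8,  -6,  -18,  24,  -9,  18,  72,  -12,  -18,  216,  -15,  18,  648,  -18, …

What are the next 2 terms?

-18, 1944

The terms cycle through 3 interleaved subsequences.
Track A is 18, -18, 18, -18, 18, which is alternating ±18.
Track B is 8, 24, 72, 216, 648, which is multiplying by 3 each time.
Track C is -6, -9, -12, -15, -18, which is linear: a_n = -3 − 3·n.
Position 16 → track A, term 6 = -18.
The 17th slot belongs to track B; its 6th term is 1944.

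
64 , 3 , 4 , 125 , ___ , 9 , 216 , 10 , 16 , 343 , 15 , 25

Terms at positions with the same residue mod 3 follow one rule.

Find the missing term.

6

Read the sequence 3 terms at a time; column i is its own pattern.
Track A: 64, 125, 216, 343. Consecutive cubes n³ from n = 4.
Track B: 3, ?, 10, 15. Triangular numbers starting at T_2.
Track C: 4, 9, 16, 25. The squares 2², 3², 4², ….
So the missing entry in track B is 6.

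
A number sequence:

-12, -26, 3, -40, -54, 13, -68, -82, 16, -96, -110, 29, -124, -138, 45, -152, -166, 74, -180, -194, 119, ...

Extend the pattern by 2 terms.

The slot pattern repeats as AAB (period 3), so there are 2 interleaved tracks.
Track A = -12, -26, -40, -54, -68, -82, -96, -110, -124, -138, -152, -166, -180, -194: arithmetic, step −14.
Track B = 3, 13, 16, 29, 45, 74, 119: each term equals the sum of the previous two.
The 22nd slot belongs to track A; its 15th term is -208.
Term 23 comes from track A (its 16th entry): -222.

-208, -222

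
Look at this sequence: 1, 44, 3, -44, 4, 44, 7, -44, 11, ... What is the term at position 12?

Odd-indexed and even-indexed terms follow separate rules.
Track A: 1, 3, 4, 7, 11. Fibonacci-style (each term is the sum of the two before it).
Track B: 44, -44, 44, -44. Oscillating between 44 and -44.
The 12th slot belongs to track B; its 6th term is -44.

-44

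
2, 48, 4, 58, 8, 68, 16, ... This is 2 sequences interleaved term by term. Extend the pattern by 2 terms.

Split by position mod 2 into 2 tracks.
Track A = 2, 4, 8, 16: powers of 2.
Track B = 48, 58, 68: arithmetic with common difference +10.
Position 8 → track B, term 4 = 78.
The 9th slot belongs to track A; its 5th term is 32.

78, 32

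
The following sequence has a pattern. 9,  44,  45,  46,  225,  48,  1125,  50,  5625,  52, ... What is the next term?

28125

Taking every 2nd term gives 2 separate tracks.
Track A is 9, 45, 225, 1125, 5625, which is geometric with ratio 5.
Track B is 44, 46, 48, 50, 52, which is adding 2 each time.
Position 11 falls in track A as its term 6, giving 28125.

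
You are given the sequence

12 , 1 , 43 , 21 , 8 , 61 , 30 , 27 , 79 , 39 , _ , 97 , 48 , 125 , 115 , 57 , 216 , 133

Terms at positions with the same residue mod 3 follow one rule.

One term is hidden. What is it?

Split by position mod 3 into 3 tracks.
Track A is 12, 21, 30, 39, 48, 57, which is linear: a_n = 3 + 9·n.
Track B is 1, 8, 27, ?, 125, 216, which is consecutive cubes n³ from n = 1.
Track C is 43, 61, 79, 97, 115, 133, which is linear: a_n = 25 + 18·n.
Track B's pattern makes the blank 64.

64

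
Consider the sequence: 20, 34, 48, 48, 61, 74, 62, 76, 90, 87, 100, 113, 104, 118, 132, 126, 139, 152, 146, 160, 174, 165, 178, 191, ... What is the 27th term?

216

The slot pattern repeats as AAABBB (period 6), so there are 2 interleaved tracks.
Track A is 20, 34, 48, 62, 76, 90, 104, 118, 132, 146, 160, 174, which is linear: a_n = 6 + 14·n.
Track B is 48, 61, 74, 87, 100, 113, 126, 139, 152, 165, 178, 191, which is adding 13 each time.
The 27th slot belongs to track A; its 15th term is 216.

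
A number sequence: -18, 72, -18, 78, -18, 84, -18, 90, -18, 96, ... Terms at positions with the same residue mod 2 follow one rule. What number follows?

-18

The terms cycle through 2 interleaved subsequences.
Track A is -18, -18, -18, -18, -18, which is the constant sequence -18.
Track B is 72, 78, 84, 90, 96, which is linear: a_n = 66 + 6·n.
Position 11 falls in track A as its term 6, giving -18.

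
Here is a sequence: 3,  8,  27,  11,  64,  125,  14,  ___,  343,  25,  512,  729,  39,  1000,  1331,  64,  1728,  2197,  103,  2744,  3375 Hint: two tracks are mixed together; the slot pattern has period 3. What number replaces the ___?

The slot pattern repeats as ABB (period 3), so there are 2 interleaved tracks.
Stream A is 3, 11, 14, 25, 39, 64, 103, which is Fibonacci-style (each term is the sum of the two before it).
Stream B is 8, 27, 64, 125, ?, 343, 512, 729, 1000, 1331, 1728, 2197, 2744, 3375, which is consecutive cubes n³ from n = 2.
Stream B's pattern makes the blank 216.

216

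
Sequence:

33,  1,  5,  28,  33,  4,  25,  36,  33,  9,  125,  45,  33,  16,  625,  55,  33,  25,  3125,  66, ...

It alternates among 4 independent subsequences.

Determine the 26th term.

Split by position mod 4 into 4 tracks.
Track A = 33, 33, 33, 33, 33: constant 33.
Track B = 1, 4, 9, 16, 25: perfect squares starting at 1².
Track C = 5, 25, 125, 625, 3125: successive powers of 5.
Track D = 28, 36, 45, 55, 66: the triangular numbers T_7, T_8, ….
Term 26 comes from track B (its 7th entry): 49.

49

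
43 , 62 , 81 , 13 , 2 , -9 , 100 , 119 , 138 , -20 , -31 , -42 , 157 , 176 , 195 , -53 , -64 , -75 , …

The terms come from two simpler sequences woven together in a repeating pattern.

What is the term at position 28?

-119

Positions follow the repeating pattern AAABBB; grouping by letter gives 2 tracks.
Stream A: 43, 62, 81, 100, 119, 138, 157, 176, 195 — linear: a_n = 24 + 19·n.
Stream B: 13, 2, -9, -20, -31, -42, -53, -64, -75 — linear: a_n = 24 − 11·n.
Position 28 → stream B, term 13 = -119.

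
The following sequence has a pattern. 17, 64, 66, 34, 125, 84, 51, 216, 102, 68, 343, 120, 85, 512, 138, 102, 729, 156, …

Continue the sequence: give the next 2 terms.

119, 1000

The terms cycle through 3 interleaved subsequences.
Stream A: 17, 34, 51, 68, 85, 102 (arithmetic, step +17).
Stream B: 64, 125, 216, 343, 512, 729 (consecutive cubes n³ from n = 4).
Stream C: 66, 84, 102, 120, 138, 156 (arithmetic with common difference +18).
Position 19 → stream A, term 7 = 119.
The 20th slot belongs to stream B; its 7th term is 1000.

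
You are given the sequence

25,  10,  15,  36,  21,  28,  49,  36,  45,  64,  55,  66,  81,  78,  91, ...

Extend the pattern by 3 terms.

The slot pattern repeats as ABB (period 3), so there are 2 interleaved tracks.
Subsequence A: 25, 36, 49, 64, 81. Perfect squares starting at 5².
Subsequence B: 10, 15, 21, 28, 36, 45, 55, 66, 78, 91. Triangular numbers n(n+1)/2 for n = 4, 5, ….
Term 16 comes from subsequence A (its 6th entry): 100.
The 17th slot belongs to subsequence B; its 11th term is 105.
Position 18 → subsequence B, term 12 = 120.

100, 105, 120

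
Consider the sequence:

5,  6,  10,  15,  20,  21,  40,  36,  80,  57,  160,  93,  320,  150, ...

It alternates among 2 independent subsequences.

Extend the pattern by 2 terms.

Odd-indexed and even-indexed terms follow separate rules.
Stream A: 5, 10, 20, 40, 80, 160, 320. A geometric progression (common ratio 2).
Stream B: 6, 15, 21, 36, 57, 93, 150. Fibonacci-style (each term is the sum of the two before it).
Term 15 comes from stream A (its 8th entry): 640.
Position 16 falls in stream B as its term 8, giving 243.

640, 243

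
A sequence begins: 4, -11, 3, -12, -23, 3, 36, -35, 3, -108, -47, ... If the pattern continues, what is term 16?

Split by position mod 3 into 3 tracks.
Track A: 4, -12, 36, -108 (geometric, ×-3 each step).
Track B: -11, -23, -35, -47 (arithmetic, step −12).
Track C: 3, 3, 3 (always 3).
Position 16 falls in track A as its term 6, giving -972.

-972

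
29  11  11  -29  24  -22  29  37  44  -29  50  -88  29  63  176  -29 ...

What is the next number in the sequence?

76

Read the sequence 3 terms at a time; column i is its own pattern.
Stream A = 29, -29, 29, -29, 29, -29: oscillating between 29 and -29.
Stream B = 11, 24, 37, 50, 63: linear: a_n = -2 + 13·n.
Stream C = 11, -22, 44, -88, 176: multiplying by -2 each time.
Term 17 comes from stream B (its 6th entry): 76.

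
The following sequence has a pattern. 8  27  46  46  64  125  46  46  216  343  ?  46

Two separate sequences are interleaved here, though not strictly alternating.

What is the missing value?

46

The slot pattern repeats as AABB (period 4), so there are 2 interleaved tracks.
Track A: 8, 27, 64, 125, 216, 343 — consecutive cubes n³ from n = 2.
Track B: 46, 46, 46, 46, ?, 46 — constant 46.
Track B's pattern makes the blank 46.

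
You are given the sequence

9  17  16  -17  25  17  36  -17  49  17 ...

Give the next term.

Positions 1, 3, 5, … form one subsequence and positions 2, 4, 6, … form another.
Stream A is 9, 16, 25, 36, 49, which is consecutive squares n² from n = 3.
Stream B is 17, -17, 17, -17, 17, which is oscillating between 17 and -17.
Position 11 → stream A, term 6 = 64.

64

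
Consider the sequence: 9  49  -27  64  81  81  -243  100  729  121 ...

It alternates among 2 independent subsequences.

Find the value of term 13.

Split by position mod 2 into 2 tracks.
Track A: 9, -27, 81, -243, 729 (geometric with ratio -3).
Track B: 49, 64, 81, 100, 121 (consecutive squares n² from n = 7).
Position 13 falls in track A as its term 7, giving 6561.

6561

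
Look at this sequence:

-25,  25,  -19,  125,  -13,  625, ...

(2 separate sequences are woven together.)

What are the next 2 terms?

Positions 1, 3, 5, … form one subsequence and positions 2, 4, 6, … form another.
Track A: -25, -19, -13 — adding 6 each time.
Track B: 25, 125, 625 — successive powers of 5.
Term 7 comes from track A (its 4th entry): -7.
Position 8 → track B, term 4 = 3125.

-7, 3125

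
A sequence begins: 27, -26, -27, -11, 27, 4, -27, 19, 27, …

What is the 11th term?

The terms cycle through 2 interleaved subsequences.
Track A: 27, -27, 27, -27, 27 — the oscillation 27·(−1)^(n+1).
Track B: -26, -11, 4, 19 — linear: a_n = -41 + 15·n.
Position 11 → track A, term 6 = -27.

-27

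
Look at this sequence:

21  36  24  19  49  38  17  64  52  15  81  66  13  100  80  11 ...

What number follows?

The terms cycle through 3 interleaved subsequences.
Subsequence A is 21, 19, 17, 15, 13, 11, which is linear: a_n = 23 − 2·n.
Subsequence B is 36, 49, 64, 81, 100, which is perfect squares starting at 6².
Subsequence C is 24, 38, 52, 66, 80, which is linear: a_n = 10 + 14·n.
Term 17 comes from subsequence B (its 6th entry): 121.

121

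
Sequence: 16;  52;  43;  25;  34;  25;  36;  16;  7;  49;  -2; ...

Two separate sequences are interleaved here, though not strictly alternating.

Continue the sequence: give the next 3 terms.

-11, 64, -20

The slot pattern repeats as ABB (period 3), so there are 2 interleaved tracks.
Subsequence A: 16, 25, 36, 49. Consecutive squares n² from n = 4.
Subsequence B: 52, 43, 34, 25, 16, 7, -2. Arithmetic with common difference −9.
Position 12 → subsequence B, term 8 = -11.
Position 13 → subsequence A, term 5 = 64.
The 14th slot belongs to subsequence B; its 9th term is -20.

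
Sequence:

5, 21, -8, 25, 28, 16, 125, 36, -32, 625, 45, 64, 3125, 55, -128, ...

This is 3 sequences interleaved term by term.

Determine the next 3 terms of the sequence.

15625, 66, 256

The terms cycle through 3 interleaved subsequences.
Stream A: 5, 25, 125, 625, 3125. Successive powers of 5.
Stream B: 21, 28, 36, 45, 55. The triangular numbers T_6, T_7, ….
Stream C: -8, 16, -32, 64, -128. A geometric progression (common ratio -2).
The 16th slot belongs to stream A; its 6th term is 15625.
Position 17 → stream B, term 6 = 66.
Term 18 comes from stream C (its 6th entry): 256.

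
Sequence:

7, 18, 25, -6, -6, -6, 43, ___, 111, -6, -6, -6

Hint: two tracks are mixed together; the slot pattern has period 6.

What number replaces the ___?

68

The slot pattern repeats as AAABBB (period 6), so there are 2 interleaved tracks.
Stream A = 7, 18, 25, 43, ?, 111: each term equals the sum of the previous two.
Stream B = -6, -6, -6, -6, -6, -6: constant -6.
Filling stream A at index 5 by its rule yields 68.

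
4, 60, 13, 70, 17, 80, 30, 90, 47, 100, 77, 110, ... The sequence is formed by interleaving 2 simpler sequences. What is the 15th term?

201

Odd-indexed and even-indexed terms follow separate rules.
Track A: 4, 13, 17, 30, 47, 77 — each term equals the sum of the previous two.
Track B: 60, 70, 80, 90, 100, 110 — adding 10 each time.
The 15th slot belongs to track A; its 8th term is 201.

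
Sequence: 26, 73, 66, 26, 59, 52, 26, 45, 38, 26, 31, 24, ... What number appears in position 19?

26

Reading positions in blocks of 3 reveals the pattern ABB — 2 tracks woven together.
Stream A: 26, 26, 26, 26 — always 26.
Stream B: 73, 66, 59, 52, 45, 38, 31, 24 — arithmetic, step −7.
Position 19 → stream A, term 7 = 26.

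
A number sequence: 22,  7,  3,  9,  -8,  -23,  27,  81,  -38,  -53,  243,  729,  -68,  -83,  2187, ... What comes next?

6561

Reading positions in blocks of 4 reveals the pattern AABB — 2 tracks woven together.
Stream A: 22, 7, -8, -23, -38, -53, -68, -83 — arithmetic with common difference −15.
Stream B: 3, 9, 27, 81, 243, 729, 2187 — a geometric progression (common ratio 3).
The 16th slot belongs to stream B; its 8th term is 6561.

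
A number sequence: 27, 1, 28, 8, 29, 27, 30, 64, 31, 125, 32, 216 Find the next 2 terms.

The terms cycle through 2 interleaved subsequences.
Track A: 27, 28, 29, 30, 31, 32. Linear: a_n = 26 + n.
Track B: 1, 8, 27, 64, 125, 216. Perfect cubes starting at 1³.
The 13th slot belongs to track A; its 7th term is 33.
Position 14 → track B, term 7 = 343.

33, 343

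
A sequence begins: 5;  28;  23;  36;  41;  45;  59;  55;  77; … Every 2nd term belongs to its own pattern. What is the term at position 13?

113

Taking every 2nd term gives 2 separate tracks.
Stream A: 5, 23, 41, 59, 77 (linear: a_n = -13 + 18·n).
Stream B: 28, 36, 45, 55 (triangular numbers n(n+1)/2 for n = 7, 8, …).
Term 13 comes from stream A (its 7th entry): 113.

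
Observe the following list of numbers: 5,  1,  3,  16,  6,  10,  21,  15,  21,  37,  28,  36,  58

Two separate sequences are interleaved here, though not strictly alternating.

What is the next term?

45

Reading positions in blocks of 3 reveals the pattern ABB — 2 tracks woven together.
Track A: 5, 16, 21, 37, 58. Fibonacci-style (each term is the sum of the two before it).
Track B: 1, 3, 6, 10, 15, 21, 28, 36. Triangular numbers n(n+1)/2 for n = 1, 2, ….
Position 14 → track B, term 9 = 45.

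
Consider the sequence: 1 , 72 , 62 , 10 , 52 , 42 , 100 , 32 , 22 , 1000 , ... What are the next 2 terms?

Reading positions in blocks of 3 reveals the pattern ABB — 2 tracks woven together.
Track A: 1, 10, 100, 1000 (powers 10^0, 10^1, 10^2, …).
Track B: 72, 62, 52, 42, 32, 22 (arithmetic with common difference −10).
Position 11 → track B, term 7 = 12.
Position 12 → track B, term 8 = 2.

12, 2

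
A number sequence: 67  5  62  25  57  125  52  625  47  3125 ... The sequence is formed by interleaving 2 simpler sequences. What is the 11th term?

42

Split by position mod 2 into 2 tracks.
Subsequence A: 67, 62, 57, 52, 47 — linear: a_n = 72 − 5·n.
Subsequence B: 5, 25, 125, 625, 3125 — powers 5^1, 5^2, 5^3, ….
Position 11 falls in subsequence A as its term 6, giving 42.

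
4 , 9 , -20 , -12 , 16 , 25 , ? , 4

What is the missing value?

The slot pattern repeats as AABB (period 4), so there are 2 interleaved tracks.
Stream A = 4, 9, 16, 25: the squares 2², 3², 4², ….
Stream B = -20, -12, ?, 4: arithmetic with common difference +8.
Filling stream B at index 3 by its rule yields -4.

-4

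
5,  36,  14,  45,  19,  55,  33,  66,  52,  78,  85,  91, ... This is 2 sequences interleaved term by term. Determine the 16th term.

120

Odd-indexed and even-indexed terms follow separate rules.
Stream A: 5, 14, 19, 33, 52, 85. Each term equals the sum of the previous two.
Stream B: 36, 45, 55, 66, 78, 91. The triangular numbers T_8, T_9, ….
Term 16 comes from stream B (its 8th entry): 120.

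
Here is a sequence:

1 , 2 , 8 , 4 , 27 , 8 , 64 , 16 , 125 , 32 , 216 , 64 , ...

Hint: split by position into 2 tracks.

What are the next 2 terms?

343, 128

The terms cycle through 2 interleaved subsequences.
Track A is 1, 8, 27, 64, 125, 216, which is perfect cubes starting at 1³.
Track B is 2, 4, 8, 16, 32, 64, which is successive powers of 2.
Position 13 falls in track A as its term 7, giving 343.
The 14th slot belongs to track B; its 7th term is 128.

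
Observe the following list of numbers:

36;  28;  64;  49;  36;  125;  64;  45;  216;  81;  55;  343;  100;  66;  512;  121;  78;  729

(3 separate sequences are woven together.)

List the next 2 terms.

Taking every 3rd term gives 3 separate tracks.
Track A: 36, 49, 64, 81, 100, 121 (consecutive squares n² from n = 6).
Track B: 28, 36, 45, 55, 66, 78 (triangular numbers starting at T_7).
Track C: 64, 125, 216, 343, 512, 729 (the cubes 4³, 5³, 6³, …).
The 19th slot belongs to track A; its 7th term is 144.
Position 20 → track B, term 7 = 91.

144, 91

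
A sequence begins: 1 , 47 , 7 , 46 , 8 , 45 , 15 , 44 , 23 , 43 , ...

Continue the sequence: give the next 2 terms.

38, 42

Positions 1, 3, 5, … form one subsequence and positions 2, 4, 6, … form another.
Track A: 1, 7, 8, 15, 23. A Fibonacci-like recurrence a_n = a_{n-1} + a_{n-2}.
Track B: 47, 46, 45, 44, 43. Subtracting 1 each time.
Position 11 → track A, term 6 = 38.
Position 12 → track B, term 6 = 42.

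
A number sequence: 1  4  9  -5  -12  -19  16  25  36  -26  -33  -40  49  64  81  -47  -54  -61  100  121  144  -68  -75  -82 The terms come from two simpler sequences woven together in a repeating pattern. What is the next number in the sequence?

The slot pattern repeats as AAABBB (period 6), so there are 2 interleaved tracks.
Track A: 1, 4, 9, 16, 25, 36, 49, 64, 81, 100, 121, 144 (the squares 1², 2², 3², …).
Track B: -5, -12, -19, -26, -33, -40, -47, -54, -61, -68, -75, -82 (arithmetic, step −7).
Term 25 comes from track A (its 13th entry): 169.

169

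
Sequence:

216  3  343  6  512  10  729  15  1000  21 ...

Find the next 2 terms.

1331, 28

Split by position mod 2 into 2 tracks.
Track A = 216, 343, 512, 729, 1000: perfect cubes starting at 6³.
Track B = 3, 6, 10, 15, 21: triangular numbers n(n+1)/2 for n = 2, 3, ….
Term 11 comes from track A (its 6th entry): 1331.
The 12th slot belongs to track B; its 6th term is 28.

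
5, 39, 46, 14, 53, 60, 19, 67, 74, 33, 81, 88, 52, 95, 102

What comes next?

Positions follow the repeating pattern ABB; grouping by letter gives 2 tracks.
Subsequence A = 5, 14, 19, 33, 52: Fibonacci-style (each term is the sum of the two before it).
Subsequence B = 39, 46, 53, 60, 67, 74, 81, 88, 95, 102: arithmetic with common difference +7.
The 16th slot belongs to subsequence A; its 6th term is 85.

85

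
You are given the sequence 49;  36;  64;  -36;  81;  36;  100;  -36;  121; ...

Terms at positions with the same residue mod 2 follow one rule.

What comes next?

36

Taking every 2nd term gives 2 separate tracks.
Track A = 49, 64, 81, 100, 121: perfect squares starting at 7².
Track B = 36, -36, 36, -36: the oscillation 36·(−1)^(n+1).
Term 10 comes from track B (its 5th entry): 36.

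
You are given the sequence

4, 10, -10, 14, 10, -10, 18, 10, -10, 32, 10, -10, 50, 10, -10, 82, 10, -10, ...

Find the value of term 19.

Positions follow the repeating pattern ABB; grouping by letter gives 2 tracks.
Subsequence A: 4, 14, 18, 32, 50, 82 (a Fibonacci-like recurrence a_n = a_{n-1} + a_{n-2}).
Subsequence B: 10, -10, 10, -10, 10, -10, 10, -10, 10, -10, 10, -10 (alternating ±10).
Term 19 comes from subsequence A (its 7th entry): 132.

132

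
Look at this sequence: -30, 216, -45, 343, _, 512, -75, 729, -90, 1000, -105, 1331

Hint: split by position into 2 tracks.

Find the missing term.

-60

Positions 1, 3, 5, … form one subsequence and positions 2, 4, 6, … form another.
Track A: -30, -45, ?, -75, -90, -105 — arithmetic with common difference −15.
Track B: 216, 343, 512, 729, 1000, 1331 — the cubes 6³, 7³, 8³, ….
Filling track A at index 3 by its rule yields -60.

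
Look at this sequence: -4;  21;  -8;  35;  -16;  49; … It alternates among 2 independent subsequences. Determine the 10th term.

77

Split by position mod 2 into 2 tracks.
Track A: -4, -8, -16 — geometric with ratio 2.
Track B: 21, 35, 49 — arithmetic with common difference +14.
Position 10 → track B, term 5 = 77.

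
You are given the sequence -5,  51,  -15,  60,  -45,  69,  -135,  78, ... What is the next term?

Split by position mod 2 into 2 tracks.
Track A = -5, -15, -45, -135: multiplying by 3 each time.
Track B = 51, 60, 69, 78: arithmetic, step +9.
The 9th slot belongs to track A; its 5th term is -405.

-405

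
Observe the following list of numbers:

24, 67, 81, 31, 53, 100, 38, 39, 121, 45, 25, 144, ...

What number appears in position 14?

Read the sequence 3 terms at a time; column i is its own pattern.
Track A: 24, 31, 38, 45 — linear: a_n = 17 + 7·n.
Track B: 67, 53, 39, 25 — arithmetic, step −14.
Track C: 81, 100, 121, 144 — perfect squares starting at 9².
Term 14 comes from track B (its 5th entry): 11.

11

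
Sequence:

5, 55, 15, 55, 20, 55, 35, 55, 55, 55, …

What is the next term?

Taking every 2nd term gives 2 separate tracks.
Track A: 5, 15, 20, 35, 55 (each term equals the sum of the previous two).
Track B: 55, 55, 55, 55, 55 (constant 55).
The 11th slot belongs to track A; its 6th term is 90.

90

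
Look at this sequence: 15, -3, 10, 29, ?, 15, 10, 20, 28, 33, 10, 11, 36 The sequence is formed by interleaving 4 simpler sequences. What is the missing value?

21

Split by position mod 4: positions 1, 5, 9, … form one track, and each other residue class forms its own.
Track A is 15, ?, 28, 36, which is the triangular numbers T_5, T_6, ….
Track B is -3, 15, 33, which is linear: a_n = -21 + 18·n.
Track C is 10, 10, 10, which is always 10.
Track D is 29, 20, 11, which is arithmetic with common difference −9.
So the missing entry in track A is 21.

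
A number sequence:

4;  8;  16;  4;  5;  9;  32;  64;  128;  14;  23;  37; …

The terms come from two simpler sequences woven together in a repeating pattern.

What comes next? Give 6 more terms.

256, 512, 1024, 60, 97, 157

Reading positions in blocks of 6 reveals the pattern AAABBB — 2 tracks woven together.
Track A = 4, 8, 16, 32, 64, 128: successive powers of 2.
Track B = 4, 5, 9, 14, 23, 37: each term equals the sum of the previous two.
Position 13 → track A, term 7 = 256.
Position 14 → track A, term 8 = 512.
Position 15 → track A, term 9 = 1024.
Term 16 comes from track B (its 7th entry): 60.
Position 17 falls in track B as its term 8, giving 97.
The 18th slot belongs to track B; its 9th term is 157.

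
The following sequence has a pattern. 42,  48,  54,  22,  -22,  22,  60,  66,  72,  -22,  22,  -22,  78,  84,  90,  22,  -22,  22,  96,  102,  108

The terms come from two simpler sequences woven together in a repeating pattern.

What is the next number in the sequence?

-22

The slot pattern repeats as AAABBB (period 6), so there are 2 interleaved tracks.
Stream A is 42, 48, 54, 60, 66, 72, 78, 84, 90, 96, 102, 108, which is linear: a_n = 36 + 6·n.
Stream B is 22, -22, 22, -22, 22, -22, 22, -22, 22, which is oscillating between 22 and -22.
Position 22 → stream B, term 10 = -22.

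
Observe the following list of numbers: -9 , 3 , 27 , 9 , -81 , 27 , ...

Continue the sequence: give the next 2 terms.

243, 81

Odd-indexed and even-indexed terms follow separate rules.
Track A: -9, 27, -81 — a geometric progression (common ratio -3).
Track B: 3, 9, 27 — successive powers of 3.
The 7th slot belongs to track A; its 4th term is 243.
The 8th slot belongs to track B; its 4th term is 81.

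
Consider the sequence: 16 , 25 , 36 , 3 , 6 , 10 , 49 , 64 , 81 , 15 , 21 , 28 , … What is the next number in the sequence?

Reading positions in blocks of 6 reveals the pattern AAABBB — 2 tracks woven together.
Stream A = 16, 25, 36, 49, 64, 81: consecutive squares n² from n = 4.
Stream B = 3, 6, 10, 15, 21, 28: triangular numbers n(n+1)/2 for n = 2, 3, ….
Position 13 falls in stream A as its term 7, giving 100.

100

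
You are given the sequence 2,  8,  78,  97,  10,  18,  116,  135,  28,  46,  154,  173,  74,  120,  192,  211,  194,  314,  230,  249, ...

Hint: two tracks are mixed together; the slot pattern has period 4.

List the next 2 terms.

Positions follow the repeating pattern AABB; grouping by letter gives 2 tracks.
Track A: 2, 8, 10, 18, 28, 46, 74, 120, 194, 314 (each term equals the sum of the previous two).
Track B: 78, 97, 116, 135, 154, 173, 192, 211, 230, 249 (arithmetic with common difference +19).
Term 21 comes from track A (its 11th entry): 508.
Position 22 falls in track A as its term 12, giving 822.

508, 822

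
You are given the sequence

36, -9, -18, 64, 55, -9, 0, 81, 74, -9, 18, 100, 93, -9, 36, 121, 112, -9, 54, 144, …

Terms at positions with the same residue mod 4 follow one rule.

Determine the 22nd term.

Split by position mod 4 into 4 tracks.
Track A = 36, 55, 74, 93, 112: arithmetic with common difference +19.
Track B = -9, -9, -9, -9, -9: the constant sequence -9.
Track C = -18, 0, 18, 36, 54: arithmetic with common difference +18.
Track D = 64, 81, 100, 121, 144: consecutive squares n² from n = 8.
Term 22 comes from track B (its 6th entry): -9.

-9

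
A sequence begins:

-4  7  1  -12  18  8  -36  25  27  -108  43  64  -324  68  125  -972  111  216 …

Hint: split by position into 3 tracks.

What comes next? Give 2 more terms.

Taking every 3rd term gives 3 separate tracks.
Track A: -4, -12, -36, -108, -324, -972 (multiplying by 3 each time).
Track B: 7, 18, 25, 43, 68, 111 (each term equals the sum of the previous two).
Track C: 1, 8, 27, 64, 125, 216 (consecutive cubes n³ from n = 1).
The 19th slot belongs to track A; its 7th term is -2916.
Position 20 falls in track B as its term 7, giving 179.

-2916, 179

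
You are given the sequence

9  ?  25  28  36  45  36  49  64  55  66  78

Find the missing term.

16

Reading positions in blocks of 6 reveals the pattern AAABBB — 2 tracks woven together.
Subsequence A: 9, ?, 25, 36, 49, 64 — perfect squares starting at 3².
Subsequence B: 28, 36, 45, 55, 66, 78 — triangular numbers n(n+1)/2 for n = 7, 8, ….
The gap is subsequence A's term 2; the rule gives 16.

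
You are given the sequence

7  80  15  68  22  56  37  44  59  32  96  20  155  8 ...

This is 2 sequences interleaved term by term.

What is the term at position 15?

Split by position mod 2 into 2 tracks.
Track A: 7, 15, 22, 37, 59, 96, 155 (Fibonacci-style (each term is the sum of the two before it)).
Track B: 80, 68, 56, 44, 32, 20, 8 (arithmetic, step −12).
Position 15 falls in track A as its term 8, giving 251.

251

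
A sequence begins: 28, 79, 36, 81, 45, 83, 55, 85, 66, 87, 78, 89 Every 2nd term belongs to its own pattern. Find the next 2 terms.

91, 91

Taking every 2nd term gives 2 separate tracks.
Track A is 28, 36, 45, 55, 66, 78, which is triangular numbers n(n+1)/2 for n = 7, 8, ….
Track B is 79, 81, 83, 85, 87, 89, which is arithmetic, step +2.
The 13th slot belongs to track A; its 7th term is 91.
Position 14 falls in track B as its term 7, giving 91.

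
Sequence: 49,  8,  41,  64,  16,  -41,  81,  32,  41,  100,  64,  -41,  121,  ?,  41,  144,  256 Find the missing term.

128

Split by position mod 3: positions 1, 4, 7, … form one track, and each other residue class forms its own.
Subsequence A: 49, 64, 81, 100, 121, 144 (the squares 7², 8², 9², …).
Subsequence B: 8, 16, 32, 64, ?, 256 (powers 2^3, 2^4, 2^5, …).
Subsequence C: 41, -41, 41, -41, 41 (the oscillation 41·(−1)^(n+1)).
Subsequence B's pattern makes the blank 128.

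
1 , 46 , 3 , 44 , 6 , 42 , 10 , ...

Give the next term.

Odd-indexed and even-indexed terms follow separate rules.
Track A: 1, 3, 6, 10. Triangular numbers n(n+1)/2 for n = 1, 2, ….
Track B: 46, 44, 42. Linear: a_n = 48 − 2·n.
Term 8 comes from track B (its 4th entry): 40.

40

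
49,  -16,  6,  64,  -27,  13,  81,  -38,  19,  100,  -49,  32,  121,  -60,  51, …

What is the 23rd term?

-93

Taking every 3rd term gives 3 separate tracks.
Stream A: 49, 64, 81, 100, 121 — perfect squares starting at 7².
Stream B: -16, -27, -38, -49, -60 — arithmetic with common difference −11.
Stream C: 6, 13, 19, 32, 51 — each term equals the sum of the previous two.
Term 23 comes from stream B (its 8th entry): -93.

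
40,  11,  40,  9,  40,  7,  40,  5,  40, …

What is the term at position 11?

40

Taking every 2nd term gives 2 separate tracks.
Track A = 40, 40, 40, 40, 40: constant 40.
Track B = 11, 9, 7, 5: arithmetic with common difference −2.
Term 11 comes from track A (its 6th entry): 40.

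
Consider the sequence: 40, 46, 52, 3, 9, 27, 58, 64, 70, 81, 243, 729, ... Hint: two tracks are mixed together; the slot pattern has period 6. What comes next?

76

The slot pattern repeats as AAABBB (period 6), so there are 2 interleaved tracks.
Stream A: 40, 46, 52, 58, 64, 70 — arithmetic, step +6.
Stream B: 3, 9, 27, 81, 243, 729 — powers of 3.
Position 13 falls in stream A as its term 7, giving 76.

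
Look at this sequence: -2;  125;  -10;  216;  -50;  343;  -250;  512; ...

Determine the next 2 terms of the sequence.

Odd-indexed and even-indexed terms follow separate rules.
Stream A: -2, -10, -50, -250 — a geometric progression (common ratio 5).
Stream B: 125, 216, 343, 512 — perfect cubes starting at 5³.
Term 9 comes from stream A (its 5th entry): -1250.
The 10th slot belongs to stream B; its 5th term is 729.

-1250, 729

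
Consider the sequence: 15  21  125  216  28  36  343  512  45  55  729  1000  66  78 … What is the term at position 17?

Positions follow the repeating pattern AABB; grouping by letter gives 2 tracks.
Track A: 15, 21, 28, 36, 45, 55, 66, 78 (the triangular numbers T_5, T_6, …).
Track B: 125, 216, 343, 512, 729, 1000 (the cubes 5³, 6³, 7³, …).
Position 17 falls in track A as its term 9, giving 91.

91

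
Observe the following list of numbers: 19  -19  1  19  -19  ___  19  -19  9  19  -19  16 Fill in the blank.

Reading positions in blocks of 3 reveals the pattern AAB — 2 tracks woven together.
Track A is 19, -19, 19, -19, 19, -19, 19, -19, which is alternating ±19.
Track B is 1, ?, 9, 16, which is the squares 1², 2², 3², ….
The gap is track B's term 2; the rule gives 4.

4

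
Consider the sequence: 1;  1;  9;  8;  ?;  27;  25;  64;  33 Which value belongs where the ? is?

17

Taking every 2nd term gives 2 separate tracks.
Track A: 1, 9, ?, 25, 33. Arithmetic, step +8.
Track B: 1, 8, 27, 64. The cubes 1³, 2³, 3³, ….
Track A's pattern makes the blank 17.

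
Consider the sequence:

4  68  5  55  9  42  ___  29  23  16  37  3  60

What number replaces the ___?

14

The terms cycle through 2 interleaved subsequences.
Track A is 4, 5, 9, ?, 23, 37, 60, which is each term equals the sum of the previous two.
Track B is 68, 55, 42, 29, 16, 3, which is subtracting 13 each time.
Filling track A at index 4 by its rule yields 14.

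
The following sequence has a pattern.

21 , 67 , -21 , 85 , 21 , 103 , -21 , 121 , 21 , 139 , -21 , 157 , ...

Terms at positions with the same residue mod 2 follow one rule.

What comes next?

Split by position mod 2 into 2 tracks.
Track A = 21, -21, 21, -21, 21, -21: alternating ±21.
Track B = 67, 85, 103, 121, 139, 157: arithmetic, step +18.
Term 13 comes from track A (its 7th entry): 21.

21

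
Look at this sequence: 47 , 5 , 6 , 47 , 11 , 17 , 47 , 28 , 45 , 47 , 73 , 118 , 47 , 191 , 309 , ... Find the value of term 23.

3427

The slot pattern repeats as ABB (period 3), so there are 2 interleaved tracks.
Track A is 47, 47, 47, 47, 47, which is always 47.
Track B is 5, 6, 11, 17, 28, 45, 73, 118, 191, 309, which is a Fibonacci-like recurrence a_n = a_{n-1} + a_{n-2}.
The 23rd slot belongs to track B; its 15th term is 3427.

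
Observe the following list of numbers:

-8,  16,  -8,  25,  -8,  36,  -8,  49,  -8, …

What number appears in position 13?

Taking every 2nd term gives 2 separate tracks.
Track A: -8, -8, -8, -8, -8 (the constant sequence -8).
Track B: 16, 25, 36, 49 (the squares 4², 5², 6², …).
Term 13 comes from track A (its 7th entry): -8.

-8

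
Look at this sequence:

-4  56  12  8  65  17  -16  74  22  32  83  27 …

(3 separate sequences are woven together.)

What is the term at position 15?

Read the sequence 3 terms at a time; column i is its own pattern.
Track A is -4, 8, -16, 32, which is geometric, ×-2 each step.
Track B is 56, 65, 74, 83, which is arithmetic with common difference +9.
Track C is 12, 17, 22, 27, which is arithmetic with common difference +5.
The 15th slot belongs to track C; its 5th term is 32.

32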